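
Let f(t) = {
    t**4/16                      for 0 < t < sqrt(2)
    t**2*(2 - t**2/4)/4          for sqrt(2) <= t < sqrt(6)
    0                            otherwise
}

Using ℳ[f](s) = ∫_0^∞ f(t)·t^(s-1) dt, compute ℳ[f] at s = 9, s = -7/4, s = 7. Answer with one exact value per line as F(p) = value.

F(9) = -120*sqrt(2)/143 + 18468*sqrt(6)/143
F(-7/4) = 2**(1/8)*(-34 + 33*3**(1/8))/18
F(7) = -52*sqrt(2)/99 + 306*sqrt(6)/11

remove the common scale on t first: t**4 on [0, sqrt(2)/2); t**2*(2 - t**2) on [sqrt(2)/2, sqrt(6)/2)
invert the power substitution to get t**2 on [0, 1/2); t*(2 - t) on [1/2, 3/2)
the shared t-power comes off first: t on [0, 1/2); 2 - t on [1/2, 3/2)
breakpoints sqrt(2): one integral from each of the 2 segments
over [0, sqrt(2)), the kernel integral of t**4/16 enters the sum
piece [sqrt(2), sqrt(6)): integrate t**2*(2 - t**2/4)/4 against the kernel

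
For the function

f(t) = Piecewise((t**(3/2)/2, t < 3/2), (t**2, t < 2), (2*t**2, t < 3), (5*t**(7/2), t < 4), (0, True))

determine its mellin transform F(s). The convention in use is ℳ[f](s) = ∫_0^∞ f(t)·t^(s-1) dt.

(5120*2**(2*s)*(s + 2)*(2*s + 3) - 16*2**s*(2*s + 3)*(2*s + 7) + 72*3**s*(2*s + 3)*(2*s + 7) - 1080*3**(s + 1/2)*(s + 2)*(2*s + 3) - 9*(3/2)**s*(2*s + 3)*(2*s + 7) + 6*(3/2)**(s + 1/2)*(s + 2)*(2*s + 7))/(4*(s + 2)*(2*s + 3)*(2*s + 7))
  Re(s) > -3/2

slice at 3/2, 2, 3, transform all 4 pieces, and sum them
segment 0 to 3/2 holds t**(3/2)/2; add its integral
∫ t**2·t^(s-1) over [3/2, 2)
segment 2 to 3 holds 2*t**2; add its integral
∫ over [3, 4) of 5*t**(7/2)·t^(s-1) joins the sum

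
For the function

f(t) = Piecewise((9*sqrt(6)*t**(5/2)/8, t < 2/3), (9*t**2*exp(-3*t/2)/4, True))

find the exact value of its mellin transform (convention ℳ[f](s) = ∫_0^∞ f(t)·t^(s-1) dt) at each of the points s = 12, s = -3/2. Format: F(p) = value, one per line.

F(12) = 8192/15411789 + 69332162502656*exp(-1)/531441
F(-3/2) = 3*sqrt(6)*(sqrt(pi)*erfc(1) + 1)/4

remove the common scale on t first: t**(5/2) on [0, 1); t**2*exp(-t) on [1, ∞)
strip the shared t-power: sqrt(t) on [0, 1); exp(-t) on [1, ∞)
slice at 2/3, transform all 2 pieces, and sum them
on [0, 2/3) integrate f = 9*sqrt(6)*t**(5/2)/8 against the kernel
the [2/3, ∞) slice contributes ∫ 9*t**2*exp(-3*t/2)/4·t^(s-1) dt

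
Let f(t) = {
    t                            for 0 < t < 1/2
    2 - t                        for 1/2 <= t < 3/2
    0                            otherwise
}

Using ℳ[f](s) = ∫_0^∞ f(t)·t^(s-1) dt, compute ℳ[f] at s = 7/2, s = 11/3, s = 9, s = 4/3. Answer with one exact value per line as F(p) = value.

F(7/2) = sqrt(2)*(-22 + 405*sqrt(3))/1008
F(11/3) = 3*2**(1/3)*(-34 + 621*3**(2/3))/4928
F(9) = 255857/92160
F(4/3) = 3*2**(2/3)*(-5 + 12*3**(1/3))/56

breakpoints 1/2: one integral from each of the 2 segments
on [0, 1/2) integrate f = t against the kernel
piece [1/2, 3/2): integrate (2 - t) against the kernel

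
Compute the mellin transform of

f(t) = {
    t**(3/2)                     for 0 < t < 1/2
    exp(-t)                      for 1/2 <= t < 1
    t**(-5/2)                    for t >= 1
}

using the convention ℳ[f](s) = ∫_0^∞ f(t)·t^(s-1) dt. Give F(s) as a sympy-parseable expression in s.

the 3 pieces separated at 1/2, 1 each add one integral
piece [0, 1/2): integrate t**(3/2) against the kernel
segment [1/2, 1) carries exp(-t); integrate it
∫ t**(-5/2)·t^(s-1) over [1, ∞)

(2*2**s*(2*s - 5)*(2*s + 3)*uppergamma(s, 1/2) - 2*2**s*(2*s - 5)*(2*s + 3)*uppergamma(s, 1) - 4*2**s*(2*s + 3) + sqrt(2)*(2*s - 5))/(2*2**s*(2*s - 5)*(2*s + 3))
  -3/2 < Re(s) < 5/2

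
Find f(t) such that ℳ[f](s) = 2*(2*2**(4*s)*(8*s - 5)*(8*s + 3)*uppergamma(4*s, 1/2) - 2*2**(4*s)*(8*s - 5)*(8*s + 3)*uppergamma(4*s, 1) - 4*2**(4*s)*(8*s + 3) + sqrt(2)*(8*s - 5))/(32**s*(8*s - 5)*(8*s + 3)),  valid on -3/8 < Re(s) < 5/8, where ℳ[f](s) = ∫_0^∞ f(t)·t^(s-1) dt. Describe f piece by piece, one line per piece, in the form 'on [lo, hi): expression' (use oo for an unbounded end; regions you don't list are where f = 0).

on [0, 1/32): 2**(3/8)*t**(3/8)
on [1/32, 1/2): exp(-2**(1/4)*t**(1/4))
on [1/2, oo): 2**(3/8)/(2*t**(5/8))

invert the common scale on t to get t**(3/8) on [0, 1/16); exp(-t**(1/4)) on [1/16, 1); t**(-5/8) on [1, ∞)
reversing the power substitution: t**(3/4) on [0, 1/4); exp(-sqrt(t)) on [1/4, 1); t**(-5/4) on [1, ∞)
strip the power substitution: t**(3/2) on [0, 1/2); exp(-t) on [1/2, 1); t**(-5/2) on [1, ∞)
f breaks at 1/32, 1/2 into 3 integrals to sum
on [0, 1/32) integrate f = 2**(3/8)*t**(3/8) against the kernel
on [1/32, 1/2) integrate f = exp(-2**(1/4)*t**(1/4)) against the kernel
the [1/2, ∞) slice contributes ∫ 2**(3/8)/(2*t**(5/8))·t^(s-1) dt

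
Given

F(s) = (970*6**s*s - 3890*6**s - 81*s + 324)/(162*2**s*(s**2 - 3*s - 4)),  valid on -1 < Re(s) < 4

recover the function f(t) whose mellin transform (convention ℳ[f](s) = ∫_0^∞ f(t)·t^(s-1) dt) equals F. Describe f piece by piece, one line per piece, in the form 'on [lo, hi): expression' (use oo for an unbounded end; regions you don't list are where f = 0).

decompose at 1/2, 3; ℳ[f](s) sums the 3 pieces' integrals
piece [0, 1/2): integrate t against the kernel
for t in [1/2, 3): the term is ∫ 2*t·t^(s-1)
between 3 and ∞ the integrand is t**(-4)·t^(s-1)

on [0, 1/2): t
on [1/2, 3): 2*t
on [3, oo): t**(-4)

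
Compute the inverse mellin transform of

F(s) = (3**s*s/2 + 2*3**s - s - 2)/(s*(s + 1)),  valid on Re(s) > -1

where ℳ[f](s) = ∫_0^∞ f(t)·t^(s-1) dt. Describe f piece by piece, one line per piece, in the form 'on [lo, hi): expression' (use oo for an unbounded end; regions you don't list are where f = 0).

back out the common scale on t: t on [0, 1/2); 2 - t on [1/2, 3/2)
along the cuts 1, ℳ[f](s) splits into 2 integrals
between 0 and 1 the integrand is t/2·t^(s-1)
[1, 3) adds the kernel integral of (2 - t/2)

on [0, 1): t/2
on [1, 3): 2 - t/2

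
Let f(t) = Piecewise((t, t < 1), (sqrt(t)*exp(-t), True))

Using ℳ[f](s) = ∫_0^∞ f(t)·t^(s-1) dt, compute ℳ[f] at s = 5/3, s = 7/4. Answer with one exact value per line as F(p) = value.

F(5/3) = 3/8 + uppergamma(13/6, 1)
F(7/4) = 4/11 + uppergamma(9/4, 1)

back out the shared t-power: sqrt(t) on [0, 1); exp(-t) on [1, ∞)
cuts at 1: linearity sums the 2 kernel integrals
between 0 and 1 the integrand is t·t^(s-1)
[1, ∞) adds the kernel integral of sqrt(t)*exp(-t)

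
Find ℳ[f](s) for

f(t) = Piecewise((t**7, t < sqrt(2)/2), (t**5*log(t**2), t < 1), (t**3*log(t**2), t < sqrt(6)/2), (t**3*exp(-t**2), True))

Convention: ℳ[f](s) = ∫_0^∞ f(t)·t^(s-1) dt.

strip the power substitution: t**(7/2) on [0, 1/2); t**(5/2)*log(t) on [1/2, 1); t**(3/2)*log(t) on [1, 3/2); …
peel off the shared t-power: t**(5/2) on [0, 1/2); t**(3/2)*log(t) on [1/2, 1); sqrt(t)*log(t) on [1, 3/2); …
strip the shared t-power: t**2 on [0, 1/2); t*log(t) on [1/2, 1); log(t) on [1, 3/2); …
f breaks at sqrt(2)/2, 1, sqrt(6)/2 into 4 integrals to sum
on [0, sqrt(2)/2): add ∫ t**7·t^(s-1) dt
∫ t**5*log(t**2)·t^(s-1) over [sqrt(2)/2, 1)
[1, sqrt(6)/2) adds the kernel integral of t**3*log(t**2)
segment sqrt(6)/2 to ∞ holds t**3*exp(-t**2); add its integral

2**(-s/2 - 7/2)*(2**(s/2 + 5/2)*(s + 3)**2*(s + 7)*(4*s + (s + 3)**2 + 16)*uppergamma(s/2 + 3/2, 3/2) + 2**(s/2 + 9/2)*(-s - 7)*(s + 3)**2 + 2**(s/2 + 9/2)*(s + 7)*(4*s + (s + 3)**2 + 16) + 3**(s/2 + 1/2)*(s + 3)*(s + 7)*(-12*log(2) + 12*log(3))*(4*s + (s + 3)**2 + 16) - 8*3**(s/2 + 3/2)*(s + 7)*(4*s + (s + 3)**2 + 16) + (s + 3)**3*(s + 7)*log(4) + 4*(s + 3)**2*(s + 7)*log(2) + (s + 3)**2*(4*s + 28) + (s + 3)**2*(4*s + (s + 3)**2 + 16))/((s + 3)**2*(s + 7)*(4*s + (s + 3)**2 + 16))
  Re(s) > -7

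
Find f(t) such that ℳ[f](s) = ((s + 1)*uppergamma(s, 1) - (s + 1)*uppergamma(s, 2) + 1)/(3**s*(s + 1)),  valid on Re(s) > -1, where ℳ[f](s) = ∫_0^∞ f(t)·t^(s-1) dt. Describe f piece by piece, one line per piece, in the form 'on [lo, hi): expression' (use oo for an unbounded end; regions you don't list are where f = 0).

peel off the common scale on t: t on [0, 1); exp(-t) on [1, 2)
cuts at 1/3: linearity sums the 2 kernel integrals
over [0, 1/3), the kernel integral of 3*t enters the sum
between 1/3 and 2/3 the integrand is exp(-3*t)·t^(s-1)

on [0, 1/3): 3*t
on [1/3, 2/3): exp(-3*t)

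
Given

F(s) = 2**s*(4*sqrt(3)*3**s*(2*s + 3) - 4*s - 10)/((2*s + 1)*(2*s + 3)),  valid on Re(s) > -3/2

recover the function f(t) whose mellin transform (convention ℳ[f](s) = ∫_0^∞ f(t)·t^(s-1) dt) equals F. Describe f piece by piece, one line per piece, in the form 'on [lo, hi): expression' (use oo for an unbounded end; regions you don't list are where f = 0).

peel off the common scale on t: t**(3/2) on [0, 1); 2*sqrt(t) on [1, 3)
the 2 pieces separated at 2 each add one integral
the [0, 2) slice contributes ∫ sqrt(2)*t**(3/2)/4·t^(s-1) dt
[2, 6) adds the kernel integral of sqrt(2)*sqrt(t)

on [0, 2): sqrt(2)*t**(3/2)/4
on [2, 6): sqrt(2)*sqrt(t)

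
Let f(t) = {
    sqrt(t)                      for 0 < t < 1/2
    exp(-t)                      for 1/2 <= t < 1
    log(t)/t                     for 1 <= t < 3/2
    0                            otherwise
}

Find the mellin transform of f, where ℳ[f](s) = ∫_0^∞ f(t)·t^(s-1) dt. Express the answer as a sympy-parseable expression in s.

(3*2**s*(2*s + 1)*(s**2 - 2*s + 1)*uppergamma(s, 1/2) - 3*2**s*(2*s + 1)*(s**2 - 2*s + 1)*uppergamma(s, 1) + 3*2**s*(2*s + 1) + 3**s*s*(2*s + 1)*(-2*log(2) + 2*log(3)) - 2*3**s*(2*s + 1) + 3**s*(2*s + 1)*(-2*log(3) + 2*log(2)) + 3*sqrt(2)*(s**2 - 2*s + 1))/(3*2**s*(2*s + 1)*(s**2 - 2*s + 1))
  Re(s) > -1/2

f breaks at 1/2, 1 into 3 integrals to sum
on [0, 1/2): add ∫ sqrt(t)·t^(s-1) dt
∫ over [1/2, 1) of exp(-t)·t^(s-1) joins the sum
∫ log(t)/t·t^(s-1) over [1, 3/2)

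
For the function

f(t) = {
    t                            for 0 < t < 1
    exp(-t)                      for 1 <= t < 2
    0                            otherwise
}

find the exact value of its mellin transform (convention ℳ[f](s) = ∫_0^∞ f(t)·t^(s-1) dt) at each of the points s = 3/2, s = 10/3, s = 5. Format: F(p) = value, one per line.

F(3/2) = -sqrt(2)*exp(-2) - sqrt(pi)*erfc(sqrt(2))/2 + sqrt(pi)*erfc(1)/2 + exp(-1) + 2/5
F(10/3) = -uppergamma(10/3, 2) + 3/13 + uppergamma(10/3, 1)
F(5) = -168*exp(-2) + 1/6 + 65*exp(-1)

treat the 2 regions marked off by 1 separately and sum
∫ t·t^(s-1) over [0, 1)
segment [1, 2) carries exp(-t); integrate it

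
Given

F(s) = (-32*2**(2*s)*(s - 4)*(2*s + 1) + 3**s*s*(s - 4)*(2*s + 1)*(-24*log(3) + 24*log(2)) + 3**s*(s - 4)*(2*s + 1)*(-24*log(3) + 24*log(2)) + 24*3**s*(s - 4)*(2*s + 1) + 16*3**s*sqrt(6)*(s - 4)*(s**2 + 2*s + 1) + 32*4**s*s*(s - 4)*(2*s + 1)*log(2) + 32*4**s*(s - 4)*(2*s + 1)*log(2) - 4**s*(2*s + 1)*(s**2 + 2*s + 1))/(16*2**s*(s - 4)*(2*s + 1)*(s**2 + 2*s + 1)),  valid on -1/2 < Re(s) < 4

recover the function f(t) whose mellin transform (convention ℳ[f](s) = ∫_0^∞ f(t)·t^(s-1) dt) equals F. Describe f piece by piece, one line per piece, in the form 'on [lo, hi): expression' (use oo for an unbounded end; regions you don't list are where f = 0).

linearity at 3/2, 2 turns ℳ[f](s) into 3 summed integrals
∫ over [0, 3/2) of sqrt(t)·t^(s-1) joins the sum
on [3/2, 2): add ∫ t*log(t)·t^(s-1) dt
[2, ∞) adds the kernel integral of t**(-4)

on [0, 3/2): sqrt(t)
on [3/2, 2): t*log(t)
on [2, oo): t**(-4)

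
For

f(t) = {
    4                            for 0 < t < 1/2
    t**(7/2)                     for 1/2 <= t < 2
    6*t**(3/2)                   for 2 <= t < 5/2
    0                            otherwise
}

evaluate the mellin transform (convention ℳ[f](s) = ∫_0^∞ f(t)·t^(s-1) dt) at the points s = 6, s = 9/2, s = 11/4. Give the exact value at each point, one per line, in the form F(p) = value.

F(6) = -2359301*sqrt(2)/48640 + 1/96 + 15625*sqrt(10)/64
F(9/2) = sqrt(2)/36 + 434463/2048
F(11/4) = 2**(1/4)*(-1820096 - 187*sqrt(2) + 4125000*sqrt(2)*5**(1/4))/149600

linearity at 1/2, 2 turns ℳ[f](s) into 3 summed integrals
segment [0, 1/2) carries 4; integrate it
[1/2, 2) adds the kernel integral of t**(7/2)
on [2, 5/2): add ∫ 6*t**(3/2)·t^(s-1) dt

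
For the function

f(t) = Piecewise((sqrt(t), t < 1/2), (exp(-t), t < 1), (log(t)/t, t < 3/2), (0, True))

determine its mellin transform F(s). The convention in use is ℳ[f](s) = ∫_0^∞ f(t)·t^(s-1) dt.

treat the 3 regions marked off by 1/2, 1 separately and sum
over [0, 1/2), the kernel integral of sqrt(t) enters the sum
on [1/2, 1) integrate f = exp(-t) against the kernel
on [1, 3/2): add ∫ log(t)/t·t^(s-1) dt

(3*2**s*(2*s + 1)*(s**2 - 2*s + 1)*uppergamma(s, 1/2) - 3*2**s*(2*s + 1)*(s**2 - 2*s + 1)*uppergamma(s, 1) + 3*2**s*(2*s + 1) + 3**s*s*(2*s + 1)*(-2*log(2) + 2*log(3)) - 2*3**s*(2*s + 1) + 3**s*(2*s + 1)*(-2*log(3) + 2*log(2)) + 3*sqrt(2)*(s**2 - 2*s + 1))/(3*2**s*(2*s + 1)*(s**2 - 2*s + 1))
  Re(s) > -1/2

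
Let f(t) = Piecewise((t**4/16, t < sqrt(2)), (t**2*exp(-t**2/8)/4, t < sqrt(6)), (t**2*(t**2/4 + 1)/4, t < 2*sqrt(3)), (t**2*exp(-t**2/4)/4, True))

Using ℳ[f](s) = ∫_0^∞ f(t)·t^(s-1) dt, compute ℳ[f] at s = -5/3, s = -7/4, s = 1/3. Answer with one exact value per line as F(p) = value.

F(-5/3) = 2**(1/6)*(-51*3**(1/6) - 7*2**(1/3)*uppergamma(1/6, 3/4) + 7*2**(1/6)*uppergamma(1/6, 3) + 3 + 7*2**(1/3)*uppergamma(1/6, 1/4) + 60*6**(1/6))/56
F(-7/4) = 2**(1/8)*(-84*3**(1/8) - 9*2**(1/4)*uppergamma(1/8, 3/4) + 9*2**(1/8)*uppergamma(1/8, 3) + 4 + 9*2**(1/4)*uppergamma(1/8, 1/4) + 96*6**(1/8))/72
F(1/3) = 2**(1/6)*(-423*3**(1/6) - 364*2**(1/3)*uppergamma(7/6, 3/4) + 182*2**(1/6)*uppergamma(7/6, 3) + 21 + 364*2**(1/3)*uppergamma(7/6, 1/4) + 1224*6**(1/6))/364

peel off the common scale on t: t**4 on [0, sqrt(2)/2); t**2*exp(-t**2/2) on [sqrt(2)/2, sqrt(6)/2); t**2*(t**2 + 1) on [sqrt(6)/2, sqrt(3)); …
remove the power substitution first: t**2 on [0, 1/2); t*exp(-t/2) on [1/2, 3/2); t*(t + 1) on [3/2, 3); …
remove the shared t-power first: t on [0, 1/2); exp(-t/2) on [1/2, 3/2); t + 1 on [3/2, 3); …
linearity at sqrt(2), sqrt(6), 2*sqrt(3) turns ℳ[f](s) into 4 summed integrals
on [0, sqrt(2)): add ∫ t**4/16·t^(s-1) dt
∫ over [sqrt(2), sqrt(6)) of t**2*exp(-t**2/8)/4·t^(s-1) joins the sum
piece [sqrt(6), 2*sqrt(3)): integrate t**2*(t**2/4 + 1)/4 against the kernel
[2*sqrt(3), ∞) adds the kernel integral of t**2*exp(-t**2/4)/4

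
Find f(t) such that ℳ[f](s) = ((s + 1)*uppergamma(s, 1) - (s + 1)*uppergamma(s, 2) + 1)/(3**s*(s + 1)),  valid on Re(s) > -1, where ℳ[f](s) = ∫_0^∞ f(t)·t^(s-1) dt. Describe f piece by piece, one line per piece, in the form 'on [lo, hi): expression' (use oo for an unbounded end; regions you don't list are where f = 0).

on [0, 1/3): 3*t
on [1/3, 2/3): exp(-3*t)

remove the common scale on t first: t on [0, 1); exp(-t) on [1, 2)
integrate the 2 segments split at 1/3, then add the results
on [0, 1/3): add ∫ 3*t·t^(s-1) dt
piece [1/3, 2/3): integrate exp(-3*t) against the kernel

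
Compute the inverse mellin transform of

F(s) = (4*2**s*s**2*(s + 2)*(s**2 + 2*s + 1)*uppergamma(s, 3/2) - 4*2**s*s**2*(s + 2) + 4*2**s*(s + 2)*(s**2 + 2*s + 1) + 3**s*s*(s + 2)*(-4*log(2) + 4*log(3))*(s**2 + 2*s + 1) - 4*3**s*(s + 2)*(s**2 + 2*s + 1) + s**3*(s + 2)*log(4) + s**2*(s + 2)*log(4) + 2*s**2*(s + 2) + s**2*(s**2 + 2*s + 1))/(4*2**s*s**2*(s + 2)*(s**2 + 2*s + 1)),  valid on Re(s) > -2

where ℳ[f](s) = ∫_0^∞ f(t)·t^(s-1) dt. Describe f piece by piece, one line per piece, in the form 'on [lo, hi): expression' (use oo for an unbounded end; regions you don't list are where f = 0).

on [0, 1/2): t**2
on [1/2, 1): t*log(t)
on [1, 3/2): log(t)
on [3/2, oo): exp(-t)

slice at 1/2, 1, 3/2, transform all 4 pieces, and sum them
on [0, 1/2) integrate f = t**2 against the kernel
segment [1/2, 1) carries t*log(t); integrate it
[1, 3/2) adds the kernel integral of log(t)
on [3/2, ∞) integrate f = exp(-t) against the kernel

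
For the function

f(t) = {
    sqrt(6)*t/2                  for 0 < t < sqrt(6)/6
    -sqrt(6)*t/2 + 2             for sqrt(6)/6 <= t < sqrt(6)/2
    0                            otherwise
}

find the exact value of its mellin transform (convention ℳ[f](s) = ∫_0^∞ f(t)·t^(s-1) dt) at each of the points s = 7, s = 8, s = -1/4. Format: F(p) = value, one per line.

F(7) = 2671*sqrt(6)/16128
F(8) = 9839/23328
F(-1/4) = 2*6**(1/8)*(14 - 5*3**(3/4))/3

strip the power substitution: sqrt(6)*sqrt(t)/2 on [0, 1/6); -sqrt(6)*sqrt(t)/2 + 2 on [1/6, 3/2)
back out the common scale on t: sqrt(t) on [0, 1/4); 2 - sqrt(t) on [1/4, 9/4)
undo the power substitution: t on [0, 1/2); 2 - t on [1/2, 3/2)
the 2 pieces separated at sqrt(6)/6 each add one integral
∫ over [0, sqrt(6)/6) of sqrt(6)*t/2·t^(s-1) joins the sum
for t in [sqrt(6)/6, sqrt(6)/2): the term is ∫ (-sqrt(6)*t/2 + 2)·t^(s-1)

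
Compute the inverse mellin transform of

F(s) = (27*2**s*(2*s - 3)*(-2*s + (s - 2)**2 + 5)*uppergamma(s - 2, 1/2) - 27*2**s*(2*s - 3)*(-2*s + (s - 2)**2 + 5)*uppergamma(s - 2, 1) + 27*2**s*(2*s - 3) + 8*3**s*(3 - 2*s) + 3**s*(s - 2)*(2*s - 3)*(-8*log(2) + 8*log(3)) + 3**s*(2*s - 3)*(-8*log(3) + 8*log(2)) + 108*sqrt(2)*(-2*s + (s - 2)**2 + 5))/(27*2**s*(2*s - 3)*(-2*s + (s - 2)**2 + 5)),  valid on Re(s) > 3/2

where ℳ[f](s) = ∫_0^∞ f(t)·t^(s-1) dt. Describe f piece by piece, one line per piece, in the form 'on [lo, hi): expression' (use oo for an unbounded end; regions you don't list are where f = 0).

on [0, 1/2): t**(-3/2)
on [1/2, 1): exp(-t)/t**2
on [1, 3/2): log(t)/t**3

undo the shared t-power: 1/sqrt(t) on [0, 1/2); exp(-t)/t on [1/2, 1); log(t)/t**2 on [1, 3/2)
undo the shared t-power: sqrt(t) on [0, 1/2); exp(-t) on [1/2, 1); log(t)/t on [1, 3/2)
integrate the 3 segments split at 1/2, 1, then add the results
on [0, 1/2): add ∫ t**(-3/2)·t^(s-1) dt
segment 1/2 to 1 holds exp(-t)/t**2; add its integral
segment [1, 3/2) carries log(t)/t**3; integrate it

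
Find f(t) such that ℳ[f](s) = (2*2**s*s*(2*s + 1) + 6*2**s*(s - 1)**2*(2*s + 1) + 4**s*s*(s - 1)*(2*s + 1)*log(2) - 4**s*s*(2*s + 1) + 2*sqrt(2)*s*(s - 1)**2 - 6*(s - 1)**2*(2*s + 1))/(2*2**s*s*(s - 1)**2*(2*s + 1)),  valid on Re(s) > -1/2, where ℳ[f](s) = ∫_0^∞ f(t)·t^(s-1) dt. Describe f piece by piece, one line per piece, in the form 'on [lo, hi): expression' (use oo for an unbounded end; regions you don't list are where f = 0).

the shared t-power comes off first: t**(3/2) on [0, 1/2); 3*t on [1/2, 1); log(t) on [1, 2)
summing 3 kernel integrals split by 1/2, 1 yields ℳ[f](s)
between 0 and 1/2 the integrand is sqrt(t)·t^(s-1)
[1/2, 1) adds the kernel integral of 3
for t in [1, 2): the term is ∫ log(t)/t·t^(s-1)

on [0, 1/2): sqrt(t)
on [1/2, 1): 3
on [1, 2): log(t)/t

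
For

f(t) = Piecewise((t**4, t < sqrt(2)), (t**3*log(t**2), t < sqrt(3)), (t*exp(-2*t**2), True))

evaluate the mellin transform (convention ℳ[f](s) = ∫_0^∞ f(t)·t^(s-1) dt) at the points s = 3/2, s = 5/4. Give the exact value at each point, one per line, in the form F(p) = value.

F(3/2) = -8*3**(1/4)/9 + 2**(3/4)*uppergamma(5/4, 6)/8 + 32*2**(1/4)/81 + 8*2**(3/4)/11 + log(3**(2*3**(1/4))/2**(8*2**(1/4)/9))
F(5/4) = -288*3**(1/8)/289 - 16*2**(1/8)*log(2)/17 + 2**(7/8)*uppergamma(9/8, 6)/8 + 128*2**(1/8)/289 + 16*2**(5/8)/21 + 36*3**(1/8)*log(3)/17

undo the power substitution: t**2 on [0, 2); t**(3/2)*log(t) on [2, 3); sqrt(t)*exp(-2*t) on [3, ∞)
strip the shared t-power: t**(3/2) on [0, 2); t*log(t) on [2, 3); exp(-2*t) on [3, ∞)
treat the 3 regions marked off by sqrt(2), sqrt(3) separately and sum
[0, sqrt(2)) adds the kernel integral of t**4
∫ over [sqrt(2), sqrt(3)) of t**3*log(t**2)·t^(s-1) joins the sum
∫ t*exp(-2*t**2)·t^(s-1) over [sqrt(3), ∞)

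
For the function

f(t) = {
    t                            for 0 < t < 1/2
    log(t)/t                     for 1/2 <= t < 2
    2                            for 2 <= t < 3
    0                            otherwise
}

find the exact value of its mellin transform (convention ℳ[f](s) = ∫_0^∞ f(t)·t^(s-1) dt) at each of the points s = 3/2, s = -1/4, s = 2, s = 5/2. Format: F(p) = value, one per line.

undo the shared t-power: t**2 on [0, 1/2); log(t) on [1/2, 2); 2*t on [2, 3)
along the cuts 1/2, 2, ℳ[f](s) splits into 3 integrals
∫ over [0, 1/2) of t·t^(s-1) joins the sum
segment [1/2, 2) carries log(t)/t; integrate it
piece [2, 3): integrate 2 against the kernel

F(3/2) = sqrt(2)*(-277 + 180*log(2) + 120*sqrt(6))/60
F(-1/4) = 2**(1/4)*(-100*6**(3/4) - log(2**(15*sqrt(2) + 120)) + 146 + 288*sqrt(2))/75
F(2) = 5*log(2)/2 + 85/24
F(5/2) = sqrt(2)*(-9979 + 3780*log(2) + 9072*sqrt(6))/2520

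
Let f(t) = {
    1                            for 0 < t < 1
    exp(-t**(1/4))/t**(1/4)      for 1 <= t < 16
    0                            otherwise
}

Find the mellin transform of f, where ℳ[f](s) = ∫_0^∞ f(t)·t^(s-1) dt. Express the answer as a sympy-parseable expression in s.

4*uppergamma(4*s - 1, 1) - 4*uppergamma(4*s - 1, 2) + 1/s
  Re(s) > 0

the power substitution comes off first: 1 on [0, 1); exp(-sqrt(t))/sqrt(t) on [1, 4)
undo the power substitution: 1 on [0, 1); exp(-t)/t on [1, 2)
strip the shared t-power: t on [0, 1); exp(-t) on [1, 2)
integrate the 2 segments split at 1, then add the results
∫ over [0, 1) of 1·t^(s-1) joins the sum
on [1, 16) integrate f = exp(-t**(1/4))/t**(1/4) against the kernel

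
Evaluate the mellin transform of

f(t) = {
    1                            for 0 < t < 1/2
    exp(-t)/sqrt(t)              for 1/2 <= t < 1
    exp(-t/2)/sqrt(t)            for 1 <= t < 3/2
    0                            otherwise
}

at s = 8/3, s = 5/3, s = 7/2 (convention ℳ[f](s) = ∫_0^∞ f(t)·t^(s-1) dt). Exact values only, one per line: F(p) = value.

undo the shared t-power: 1/sqrt(t) on [0, 1/2); exp(-t)/t on [1/2, 1); exp(-t/2)/t on [1, 3/2)
remove the shared t-power first: sqrt(t) on [0, 1/2); exp(-t) on [1/2, 1); exp(-t/2) on [1, 3/2)
breakpoints 1/2, 1: one integral from each of the 3 segments
piece [0, 1/2): integrate 1 against the kernel
on [1/2, 1): add ∫ exp(-t)/sqrt(t)·t^(s-1) dt
[1, 3/2) adds the kernel integral of exp(-t/2)/sqrt(t)

F(8/3) = -4*2**(1/6)*uppergamma(13/6, 3/4) - uppergamma(13/6, 1) + 3*2**(1/3)/64 + uppergamma(13/6, 1/2) + 4*2**(1/6)*uppergamma(13/6, 1/2)
F(5/3) = -2*2**(1/6)*uppergamma(7/6, 3/4) - uppergamma(7/6, 1) + 3*2**(1/3)/20 + uppergamma(7/6, 1/2) + 2*2**(1/6)*uppergamma(7/6, 1/2)
F(7/2) = -65*exp(-3/4)/2 - 5*exp(-1) + sqrt(2)/56 + 117*exp(-1/2)/4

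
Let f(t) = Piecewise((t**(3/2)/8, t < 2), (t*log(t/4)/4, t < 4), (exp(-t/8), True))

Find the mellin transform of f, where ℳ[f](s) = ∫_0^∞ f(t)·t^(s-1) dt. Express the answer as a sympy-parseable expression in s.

2**s*(2*2**(2*s)*(2*s + 3)*(s**2 + 2*s + 1)*uppergamma(s, 1/2) - 2*2**s*(2*s + 3) + s*(2*s + 3)*log(2) + 2*s + (2*s + 3)*log(2) + sqrt(2)*(s**2 + 2*s + 1) + 3)/(2*(2*s + 3)*(s**2 + 2*s + 1))
  Re(s) > -3/2

remove the power substitution first: t**3/8 on [0, sqrt(2)); t**2*log(t**2/4)/4 on [sqrt(2), 2); exp(-t**2/8) on [2, ∞)
peel off the common scale on t: t**3 on [0, sqrt(2)/2); t**2*log(t**2) on [sqrt(2)/2, 1); exp(-t**2/2) on [1, ∞)
reversing the power substitution: t**(3/2) on [0, 1/2); t*log(t) on [1/2, 1); exp(-t/2) on [1, ∞)
treat the 3 regions marked off by 2, 4 separately and sum
the [0, 2) slice contributes ∫ t**(3/2)/8·t^(s-1) dt
segment [2, 4) carries t*log(t/4)/4; integrate it
between 4 and ∞ the integrand is exp(-t/8)·t^(s-1)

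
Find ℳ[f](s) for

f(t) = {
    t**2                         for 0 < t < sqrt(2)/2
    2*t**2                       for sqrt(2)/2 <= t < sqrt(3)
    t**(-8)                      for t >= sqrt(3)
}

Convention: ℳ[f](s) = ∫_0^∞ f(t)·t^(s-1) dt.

(sqrt(2)/2)**s*(972*6**(s/2)*(s - 8) - 2*6**(s/2)*(s + 2) - 81*s + 648)/(162*(s - 8)*(s + 2))
  -2 < Re(s) < 8

invert the power substitution to get t on [0, 1/2); 2*t on [1/2, 3); t**(-4) on [3, ∞)
breakpoints sqrt(2)/2, sqrt(3): one integral from each of the 3 segments
between 0 and sqrt(2)/2 the integrand is t**2·t^(s-1)
for t in [sqrt(2)/2, sqrt(3)): the term is ∫ 2*t**2·t^(s-1)
piece [sqrt(3), ∞): integrate t**(-8) against the kernel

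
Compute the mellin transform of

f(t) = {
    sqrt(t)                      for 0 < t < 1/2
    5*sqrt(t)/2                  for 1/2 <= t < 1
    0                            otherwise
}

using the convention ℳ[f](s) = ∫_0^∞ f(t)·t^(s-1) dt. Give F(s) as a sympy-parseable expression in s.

(5 - 3*2**(-s - 1/2))/(2*s + 1)
  Re(s) > -1/2

f breaks at 1/2 into 2 integrals to sum
segment [0, 1/2) carries sqrt(t); integrate it
the [1/2, 1) slice contributes ∫ 5*sqrt(t)/2·t^(s-1) dt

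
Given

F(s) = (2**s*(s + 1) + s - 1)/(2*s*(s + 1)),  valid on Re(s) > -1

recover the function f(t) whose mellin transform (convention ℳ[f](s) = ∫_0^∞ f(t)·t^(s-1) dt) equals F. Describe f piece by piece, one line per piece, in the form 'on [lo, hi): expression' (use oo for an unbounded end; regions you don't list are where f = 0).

f breaks at 1 into 2 integrals to sum
segment 0 to 1 holds t; add its integral
on [1, 2): add ∫ 1/2·t^(s-1) dt

on [0, 1): t
on [1, 2): 1/2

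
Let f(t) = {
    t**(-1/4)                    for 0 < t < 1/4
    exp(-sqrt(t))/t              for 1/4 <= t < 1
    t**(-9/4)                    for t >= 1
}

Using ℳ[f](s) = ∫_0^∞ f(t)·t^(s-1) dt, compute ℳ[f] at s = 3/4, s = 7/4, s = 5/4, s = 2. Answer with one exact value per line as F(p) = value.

reversing the shared t-power: t**(3/4) on [0, 1/4); exp(-sqrt(t)) on [1/4, 1); t**(-5/4) on [1, ∞)
undo the power substitution: t**(3/2) on [0, 1/2); exp(-t) on [1/2, 1); t**(-5/2) on [1, ∞)
cuts at 1/4, 1: linearity sums the 3 kernel integrals
between 0 and 1/4 the integrand is t**(-1/4)·t^(s-1)
the [1/4, 1) slice contributes ∫ exp(-sqrt(t))/t·t^(s-1) dt
piece [1, ∞): integrate t**(-9/4) against the kernel

F(3/4) = -4*sqrt(pi)*erfc(sqrt(2)/2) - 4*exp(-1) + 4*sqrt(pi)*erfc(1) + 5/3 + 4*sqrt(2)*exp(-1/2)
F(7/4) = -2*exp(-1) - sqrt(pi)*erfc(1) + sqrt(pi)*erfc(sqrt(2)/2) + sqrt(2)*exp(-1/2) + 25/12
F(5/4) = -2*sqrt(pi)*erfc(1) + 2*sqrt(pi)*erfc(sqrt(2)/2) + 5/4
F(2) = -4*exp(-1) + sqrt(2)/28 + 3*exp(-1/2) + 4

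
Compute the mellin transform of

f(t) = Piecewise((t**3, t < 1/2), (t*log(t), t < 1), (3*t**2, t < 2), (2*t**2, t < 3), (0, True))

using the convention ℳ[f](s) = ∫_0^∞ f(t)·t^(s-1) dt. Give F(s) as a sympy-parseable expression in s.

undo the shared t-power: t on [0, 1/2); log(t)/t on [1/2, 1); 3 on [1, 2); …
split f at 1/2, 1, 2: ℳ[f](s) collects 4 kernel integrals
the [0, 1/2) slice contributes ∫ t**3·t^(s-1) dt
∫ t*log(t)·t^(s-1) over [1/2, 1)
on [1, 2) integrate f = 3*t**2 against the kernel
for t in [2, 3): the term is ∫ 2*t**2·t^(s-1)

(32*2**(2*s)*(s + 3)*(2*s - (s + 2)**2 + 3) + 8*2**s*(s + 2)*(s + 3) - 24*2**s*(s + 3)*(2*s - (s + 2)**2 + 3) + 144*6**s*(s + 3)*(2*s - (s + 2)**2 + 3) - 4*(s + 2)**2*(s + 3)*log(2) - 4*(s + 2)*(s + 3) + 4*(s + 2)*(s + 3)*log(2) + (s + 2)*(2*s - (s + 2)**2 + 3))/(8*2**s*(s + 2)*(s + 3)*(2*s - (s + 2)**2 + 3))
  Re(s) > -3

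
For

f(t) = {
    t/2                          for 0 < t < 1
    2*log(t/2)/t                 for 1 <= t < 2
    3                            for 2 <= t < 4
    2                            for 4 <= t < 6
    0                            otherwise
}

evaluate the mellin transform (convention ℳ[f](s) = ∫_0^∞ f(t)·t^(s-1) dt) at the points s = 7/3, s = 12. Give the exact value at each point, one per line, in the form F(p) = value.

F(7/3) = -207*2**(1/3)/28 + 3*log(2)/2 + 51/40 + 48*2**(2/3)/7 + 216*6**(1/3)/7
F(12) = 2*log(2)/11 + 3437263911431/9438

reversing the common scale on t: t on [0, 1/2); log(t)/t on [1/2, 1); 3 on [1, 2); …
decompose at 1, 2, 4; ℳ[f](s) sums the 4 pieces' integrals
∫ over [0, 1) of t/2·t^(s-1) joins the sum
between 1 and 2 the integrand is 2*log(t/2)/t·t^(s-1)
segment 2 to 4 holds 3; add its integral
∫ over [4, 6) of 2·t^(s-1) joins the sum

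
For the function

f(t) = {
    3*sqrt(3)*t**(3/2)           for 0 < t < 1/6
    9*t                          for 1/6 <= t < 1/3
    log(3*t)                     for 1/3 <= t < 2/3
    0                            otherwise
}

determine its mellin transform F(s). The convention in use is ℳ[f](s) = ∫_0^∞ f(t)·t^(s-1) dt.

strip the common scale on t: 2*sqrt(2)*t**(3/2) on [0, 1/4); 6*t on [1/4, 1/2); log(2*t) on [1/2, 1)
strip the common scale on t: t**(3/2) on [0, 1/2); 3*t on [1/2, 1); log(t) on [1, 2)
integrate the 3 segments split at 1/6, 1/3, then add the results
over [0, 1/6), the kernel integral of 3*sqrt(3)*t**(3/2) enters the sum
∫ over [1/6, 1/3) of 9*t·t^(s-1) joins the sum
∫ over [1/3, 2/3) of log(3*t)·t^(s-1) joins the sum

(2**(2*s)*s*(s + 1)*(2*s + 3)*log(4) - 2*2**(2*s)*(s + 1)*(2*s + 3) + 6*2**s*s**2*(2*s + 3) + 2*2**s*(s + 1)*(2*s + 3) + sqrt(2)*s**2*(s + 1) - 3*s**2*(2*s + 3))/(2*6**s*s**2*(s + 1)*(2*s + 3))
  Re(s) > -3/2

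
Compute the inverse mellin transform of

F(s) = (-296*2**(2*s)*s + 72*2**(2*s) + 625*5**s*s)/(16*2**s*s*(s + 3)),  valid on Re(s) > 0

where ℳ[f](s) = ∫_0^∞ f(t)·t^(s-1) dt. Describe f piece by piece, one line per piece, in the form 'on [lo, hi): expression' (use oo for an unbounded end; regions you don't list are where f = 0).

the 2 pieces separated at 2 each add one integral
piece [0, 2): integrate 3/2 against the kernel
segment [2, 5/2) carries 5*t**3/2; integrate it

on [0, 2): 3/2
on [2, 5/2): 5*t**3/2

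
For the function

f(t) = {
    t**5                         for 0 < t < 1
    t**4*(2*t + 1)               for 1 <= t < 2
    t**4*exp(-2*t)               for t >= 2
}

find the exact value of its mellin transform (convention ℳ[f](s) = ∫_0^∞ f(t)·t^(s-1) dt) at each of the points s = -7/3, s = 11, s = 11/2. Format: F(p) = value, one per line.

undo the shared t-power: t**3 on [0, 1); t**2*(2*t + 1) on [1, 2); t**2*exp(-2*t) on [2, ∞)
reversing the shared t-power: t on [0, 1); 2*t + 1 on [1, 2); exp(-2*t) on [2, ∞)
summing 3 kernel integrals split by 1, 2 yields ℳ[f](s)
between 0 and 1 the integrand is t**5·t^(s-1)
the [1, 2) slice contributes ∫ t**4*(2*t + 1)·t^(s-1) dt
segment 2 to ∞ holds t**4*exp(-2*t); add its integral

F(-7/3) = -39/40 + 2**(1/3)*uppergamma(5/3, 4)/4 + 21*2**(2/3)/5
F(11) = 2490337/240 + 2324061793*exp(-4)/16
F(11/2) = (sqrt(2)*(13749310575*sqrt(pi)*exp(4)*erfc(2) + 1306598764380)/209190912 + (-41943040 + 52076478464*sqrt(2))*exp(4)/209190912)*exp(-4)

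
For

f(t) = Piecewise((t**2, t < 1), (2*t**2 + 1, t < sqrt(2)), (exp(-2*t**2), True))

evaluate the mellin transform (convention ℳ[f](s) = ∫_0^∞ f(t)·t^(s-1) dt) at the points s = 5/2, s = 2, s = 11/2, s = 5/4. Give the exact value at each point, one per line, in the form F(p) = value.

F(5/2) = -28/45 + 2**(3/4)*uppergamma(5/4, 4)/8 + 116*2**(1/4)/45
F(2) = exp(-4)/4 + 9/4
F(11/2) = -52/165 + 2**(1/4)*uppergamma(11/4, 4)/16 + 472*2**(3/4)/165
F(5/4) = -72/65 + 2**(3/8)*uppergamma(5/8, 4)/4 + 132*2**(5/8)/65

peel off the power substitution: t on [0, 1); 2*t + 1 on [1, 2); exp(-2*t) on [2, ∞)
treat the 3 regions marked off by 1, sqrt(2) separately and sum
over [0, 1), the kernel integral of t**2 enters the sum
on [1, sqrt(2)) integrate f = (2*t**2 + 1) against the kernel
∫ over [sqrt(2), ∞) of exp(-2*t**2)·t^(s-1) joins the sum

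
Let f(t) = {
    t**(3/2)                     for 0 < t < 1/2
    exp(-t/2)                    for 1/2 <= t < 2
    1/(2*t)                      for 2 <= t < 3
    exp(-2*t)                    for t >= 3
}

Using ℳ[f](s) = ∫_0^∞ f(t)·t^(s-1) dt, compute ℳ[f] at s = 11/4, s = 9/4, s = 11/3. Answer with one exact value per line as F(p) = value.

F(11/4) = -4*2**(3/4)*uppergamma(11/4, 1) - 537*2**(3/4)/952 + 2**(1/4)*uppergamma(11/4, 6)/8 + 6*3**(3/4)/7 + 4*2**(3/4)*uppergamma(11/4, 1/4)
F(9/4) = -4*2**(1/4)*uppergamma(9/4, 1) - 47*2**(1/4)/60 + 2**(3/4)*uppergamma(9/4, 6)/8 + 6*3**(1/4)/5 + 4*2**(1/4)*uppergamma(9/4, 1/4)
F(11/3) = -8*2**(2/3)*uppergamma(11/3, 1) - 3*2**(2/3)/4 + 3*2**(5/6)/992 + 2**(1/3)*uppergamma(11/3, 6)/16 + 27*3**(2/3)/16 + 8*2**(2/3)*uppergamma(11/3, 1/4)

linearity at 1/2, 2, 3 turns ℳ[f](s) into 4 summed integrals
∫ over [0, 1/2) of t**(3/2)·t^(s-1) joins the sum
[1/2, 2) adds the kernel integral of exp(-t/2)
∫ 1/(2*t)·t^(s-1) over [2, 3)
over [3, ∞), the kernel integral of exp(-2*t) enters the sum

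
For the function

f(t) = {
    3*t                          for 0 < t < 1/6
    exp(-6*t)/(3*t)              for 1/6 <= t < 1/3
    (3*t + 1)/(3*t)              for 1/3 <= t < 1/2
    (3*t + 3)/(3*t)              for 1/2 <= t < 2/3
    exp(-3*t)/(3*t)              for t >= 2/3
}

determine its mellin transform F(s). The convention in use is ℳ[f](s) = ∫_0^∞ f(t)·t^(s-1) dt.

remove the common scale on t first: t on [0, 1/2); exp(-2*t)/t on [1/2, 1); (t + 1)/t on [1, 3/2); …
the shared t-power comes off first: t**2 on [0, 1/2); exp(-2*t) on [1/2, 1); t + 1 on [1, 3/2); …
summing 5 kernel integrals split by 1/6, 1/3, 1/2, 2/3 yields ℳ[f](s)
[0, 1/6) adds the kernel integral of 3*t
∫ exp(-6*t)/(3*t)·t^(s-1) over [1/6, 1/3)
piece [1/3, 1/2): integrate (3*t + 1)/(3*t) against the kernel
∫ over [1/2, 2/3) of (3*t + 3)/(3*t)·t^(s-1) joins the sum
on [2/3, ∞): add ∫ exp(-3*t)/(3*t)·t^(s-1) dt

(6*2**s*s*(s - 1)*(s + 1)*uppergamma(s - 1, 2) - 12*2**s*(s - 1)*(s + 1) - 6*2**s*(s + 1) - 8*3**s*(s - 1)*(s + 1) - 8*3**s*(s + 1) + 15*4**s*(s - 1)*(s + 1) + 9*4**s*(s + 1) + 12*s*(s - 1)*(s + 1)*uppergamma(s - 1, 1) - 12*s*(s - 1)*(s + 1)*uppergamma(s - 1, 2) + 3*s*(s - 1))/(6*6**s*s*(s - 1)*(s + 1))
  Re(s) > -1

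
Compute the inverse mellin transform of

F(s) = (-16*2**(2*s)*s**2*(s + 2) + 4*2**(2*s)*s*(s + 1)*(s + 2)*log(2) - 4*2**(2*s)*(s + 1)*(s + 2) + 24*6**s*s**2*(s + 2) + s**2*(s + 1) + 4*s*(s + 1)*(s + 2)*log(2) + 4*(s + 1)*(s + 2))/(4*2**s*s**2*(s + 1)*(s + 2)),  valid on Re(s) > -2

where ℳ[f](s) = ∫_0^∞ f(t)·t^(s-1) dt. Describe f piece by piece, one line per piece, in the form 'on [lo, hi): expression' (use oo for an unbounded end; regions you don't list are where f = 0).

on [0, 1/2): t**2
on [1/2, 2): log(t)
on [2, 3): 2*t

breakpoints 1/2, 2: one integral from each of the 3 segments
over [0, 1/2), the kernel integral of t**2 enters the sum
[1/2, 2) adds the kernel integral of log(t)
∫ 2*t·t^(s-1) over [2, 3)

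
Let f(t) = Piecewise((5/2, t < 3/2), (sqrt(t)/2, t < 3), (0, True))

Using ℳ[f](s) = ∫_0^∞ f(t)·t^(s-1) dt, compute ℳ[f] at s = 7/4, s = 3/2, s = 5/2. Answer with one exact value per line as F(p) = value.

along the cuts 3/2, ℳ[f](s) splits into 2 integrals
on [0, 3/2) integrate f = 5/2 against the kernel
on [3/2, 3): add ∫ sqrt(t)/2·t^(s-1) dt

F(7/4) = 3**(1/4)*(-7*2**(3/4) + 56 + 30*2**(1/4)*sqrt(3))/28
F(3/2) = 27/16 + 5*sqrt(6)/4
F(5/2) = 9*sqrt(6)/8 + 63/16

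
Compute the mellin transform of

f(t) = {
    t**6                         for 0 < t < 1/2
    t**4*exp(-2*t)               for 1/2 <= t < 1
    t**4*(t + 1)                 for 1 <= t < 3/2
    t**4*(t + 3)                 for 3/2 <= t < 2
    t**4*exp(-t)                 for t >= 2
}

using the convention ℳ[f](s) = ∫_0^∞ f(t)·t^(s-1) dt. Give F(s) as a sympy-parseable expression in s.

undo the shared t-power: t**4 on [0, 1/2); t**2*exp(-2*t) on [1/2, 1); t**2*(t + 1) on [1, 3/2); …
remove the shared t-power first: t**2 on [0, 1/2); exp(-2*t) on [1/2, 1); t + 1 on [1, 3/2); …
slice at 1/2, 1, 3/2, 2, transform all 5 pieces, and sum them
on [0, 1/2): add ∫ t**6·t^(s-1) dt
the [1/2, 1) slice contributes ∫ t**4*exp(-2*t)·t^(s-1) dt
∫ t**4*(t + 1)·t^(s-1) over [1, 3/2)
∫ t**4*(t + 3)·t^(s-1) over [3/2, 2)
piece [2, ∞): integrate t**4*exp(-t) against the kernel

(5120*2**(2*s)*(s + 4)*(s + 6) + 3072*2**(2*s)*(s + 6) + 64*2**s*(s + 4)*(s + 5)*(s + 6)*uppergamma(s + 4, 2) - 128*2**s*(s + 4)*(s + 6) - 64*2**s*(s + 6) - 648*3**s*(s + 4)*(s + 6) - 648*3**s*(s + 6) + 4*(s + 4)*(s + 5)*(s + 6)*uppergamma(s + 4, 1) - 4*(s + 4)*(s + 5)*(s + 6)*uppergamma(s + 4, 2) + (s + 4)*(s + 5))/(64*2**s*(s + 4)*(s + 5)*(s + 6))
  Re(s) > -6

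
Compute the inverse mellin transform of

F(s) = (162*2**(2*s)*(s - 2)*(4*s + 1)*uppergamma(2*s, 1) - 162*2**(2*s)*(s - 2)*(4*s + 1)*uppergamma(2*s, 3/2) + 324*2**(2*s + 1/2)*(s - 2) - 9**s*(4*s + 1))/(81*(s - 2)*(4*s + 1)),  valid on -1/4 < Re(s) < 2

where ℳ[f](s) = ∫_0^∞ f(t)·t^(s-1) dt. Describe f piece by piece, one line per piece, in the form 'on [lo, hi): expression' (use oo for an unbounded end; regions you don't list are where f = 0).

reversing the power substitution: sqrt(t) on [0, 2); exp(-t/2) on [2, 3); t**(-4) on [3, ∞)
breakpoints 4, 9: one integral from each of the 3 segments
∫ t**(1/4)·t^(s-1) over [0, 4)
the [4, 9) slice contributes ∫ exp(-sqrt(t)/2)·t^(s-1) dt
over [9, ∞), the kernel integral of t**(-2) enters the sum

on [0, 4): t**(1/4)
on [4, 9): exp(-sqrt(t)/2)
on [9, oo): t**(-2)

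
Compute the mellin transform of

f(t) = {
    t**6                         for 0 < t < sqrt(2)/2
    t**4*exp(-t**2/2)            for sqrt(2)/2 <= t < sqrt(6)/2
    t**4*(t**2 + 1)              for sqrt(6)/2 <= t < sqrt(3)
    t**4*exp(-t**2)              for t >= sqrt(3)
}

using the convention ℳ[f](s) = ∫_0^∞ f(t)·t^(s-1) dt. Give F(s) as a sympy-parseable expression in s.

(4*2**(s/2)*(s + 4)*(s + 6)*uppergamma(s/2 + 2, 3) + 16*2**s*(s + 4)*(s + 6)*uppergamma(s/2 + 2, 1/4) - 16*2**s*(s + 4)*(s + 6)*uppergamma(s/2 + 2, 3/4) - 45*3**(s/2)*(s + 4) - 36*3**(s/2) + 288*6**(s/2)*(s + 4) + 144*6**(s/2) + s + 4)/(8*2**(s/2)*(s + 4)*(s + 6))
  Re(s) > -6

back out the power substitution: t**3 on [0, 1/2); t**2*exp(-t/2) on [1/2, 3/2); t**2*(t + 1) on [3/2, 3); …
reversing the shared t-power: t on [0, 1/2); exp(-t/2) on [1/2, 3/2); t + 1 on [3/2, 3); …
treat the 4 regions marked off by sqrt(2)/2, sqrt(6)/2, sqrt(3) separately and sum
[0, sqrt(2)/2) adds the kernel integral of t**6
segment sqrt(2)/2 to sqrt(6)/2 holds t**4*exp(-t**2/2); add its integral
∫ t**4*(t**2 + 1)·t^(s-1) over [sqrt(6)/2, sqrt(3))
on [sqrt(3), ∞): add ∫ t**4*exp(-t**2)·t^(s-1) dt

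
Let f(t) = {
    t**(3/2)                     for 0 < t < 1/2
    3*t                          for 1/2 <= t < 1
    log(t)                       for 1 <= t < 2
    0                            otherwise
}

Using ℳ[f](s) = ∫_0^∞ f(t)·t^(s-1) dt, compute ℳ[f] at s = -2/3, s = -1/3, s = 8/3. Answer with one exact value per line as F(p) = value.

F(-2/3) = -9*2**(2/3)/2 - 9*2**(1/3)/8 - 3*2**(1/3)*log(2)/4 + 3*2**(1/6)/5 + 45/4
F(-1/3) = -9*2**(2/3)/2 - 9*2**(1/3)/4 - 3*2**(2/3)*log(2)/2 + 3*2**(5/6)/14 + 27/2
F(8/3) = -9*2**(2/3)/16 - 9*2**(1/3)/176 + 3*2**(5/6)/400 + 675/704 + 3*2**(2/3)*log(2)/2

split f at 1/2, 1: ℳ[f](s) collects 3 kernel integrals
between 0 and 1/2 the integrand is t**(3/2)·t^(s-1)
∫ over [1/2, 1) of 3*t·t^(s-1) joins the sum
piece [1, 2): integrate log(t) against the kernel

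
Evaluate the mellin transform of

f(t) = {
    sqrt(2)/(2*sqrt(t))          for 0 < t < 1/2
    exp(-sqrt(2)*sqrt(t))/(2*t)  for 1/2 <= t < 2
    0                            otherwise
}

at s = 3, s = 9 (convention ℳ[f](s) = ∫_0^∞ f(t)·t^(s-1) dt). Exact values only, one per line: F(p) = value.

F(3) = (-190 + exp(2) + 80*E)*exp(-2)/20
F(9) = (-164262147414016 + exp(2) + 60428667025292*E)*exp(-2)/4352

invert the common scale on t to get 1/sqrt(t) on [0, 1); exp(-sqrt(t))/t on [1, 4)
undo the shared t-power: sqrt(t) on [0, 1); exp(-sqrt(t)) on [1, 4)
undo the power substitution: t on [0, 1); exp(-t) on [1, 2)
linearity at 1/2 turns ℳ[f](s) into 2 summed integrals
between 0 and 1/2 the integrand is sqrt(2)/(2*sqrt(t))·t^(s-1)
over [1/2, 2), the kernel integral of exp(-sqrt(2)*sqrt(t))/(2*t) enters the sum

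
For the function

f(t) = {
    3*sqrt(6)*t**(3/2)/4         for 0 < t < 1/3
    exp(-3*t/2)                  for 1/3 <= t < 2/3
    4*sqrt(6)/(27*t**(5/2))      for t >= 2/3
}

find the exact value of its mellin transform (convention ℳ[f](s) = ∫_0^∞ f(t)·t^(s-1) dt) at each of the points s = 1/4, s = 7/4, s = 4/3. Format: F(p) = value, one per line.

F(1/4) = 3**(3/4)*(-63*2**(1/4)*uppergamma(1/4, 1) + 9*sqrt(2) + 28*2**(1/4) + 63*2**(1/4)*uppergamma(1/4, 1/2))/189
F(7/4) = 3**(1/4)*(-78*2**(3/4)*uppergamma(7/4, 1) + 3*sqrt(2) + 78*2**(3/4)*uppergamma(7/4, 1/2) + 104*2**(3/4))/351
F(4/3) = 3**(2/3)*(-476*2**(1/3)*uppergamma(4/3, 1) + 21*sqrt(2) + 476*2**(1/3)*uppergamma(4/3, 1/2) + 408*2**(1/3))/2142

undo the common scale on t: 3*sqrt(3)*t**(3/2) on [0, 1/6); exp(-3*t) on [1/6, 1/3); sqrt(3)/(27*t**(5/2)) on [1/3, ∞)
undo the common scale on t: t**(3/2) on [0, 1/2); exp(-t) on [1/2, 1); t**(-5/2) on [1, ∞)
integrate the 3 segments split at 1/3, 2/3, then add the results
the [0, 1/3) slice contributes ∫ 3*sqrt(6)*t**(3/2)/4·t^(s-1) dt
∫ over [1/3, 2/3) of exp(-3*t/2)·t^(s-1) joins the sum
between 2/3 and ∞ the integrand is 4*sqrt(6)/(27*t**(5/2))·t^(s-1)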